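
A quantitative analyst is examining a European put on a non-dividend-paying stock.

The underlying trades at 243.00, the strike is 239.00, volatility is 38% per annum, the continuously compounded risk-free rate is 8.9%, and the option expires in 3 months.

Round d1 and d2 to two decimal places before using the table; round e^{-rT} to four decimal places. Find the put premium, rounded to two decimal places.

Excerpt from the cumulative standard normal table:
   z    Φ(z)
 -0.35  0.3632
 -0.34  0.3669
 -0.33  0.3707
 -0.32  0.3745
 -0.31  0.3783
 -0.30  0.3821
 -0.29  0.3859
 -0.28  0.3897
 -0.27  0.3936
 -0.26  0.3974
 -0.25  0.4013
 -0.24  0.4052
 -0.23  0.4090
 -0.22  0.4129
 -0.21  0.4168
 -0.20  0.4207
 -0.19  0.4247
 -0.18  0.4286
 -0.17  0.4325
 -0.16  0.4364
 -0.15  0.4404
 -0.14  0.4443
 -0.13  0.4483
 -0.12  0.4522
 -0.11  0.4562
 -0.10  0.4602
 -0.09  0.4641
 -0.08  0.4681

T = 0.25;  σ√T = 0.1900
ln(S/K) + (r + σ²/2)T = ln(243/239) + (0.089 + 0.38²/2)·0.25 = 0.0166 + 0.0403 = 0.0569
d₁ = 0.0569 / 0.1900 = 0.2995 ⇒ 0.30
d₂ = d₁ − σ√T = 0.2995 − 0.1900 = 0.1095 ⇒ 0.11
exp(−rT) = exp(−0.089·0.25) = 0.9780
N(−d₂) = N(-0.11) = 0.4562;  N(−d₁) = N(-0.30) = 0.3821
P = 239·0.9780·0.4562 − 243·0.3821 = 106.6331 − 92.8503 = 13.7828

13.78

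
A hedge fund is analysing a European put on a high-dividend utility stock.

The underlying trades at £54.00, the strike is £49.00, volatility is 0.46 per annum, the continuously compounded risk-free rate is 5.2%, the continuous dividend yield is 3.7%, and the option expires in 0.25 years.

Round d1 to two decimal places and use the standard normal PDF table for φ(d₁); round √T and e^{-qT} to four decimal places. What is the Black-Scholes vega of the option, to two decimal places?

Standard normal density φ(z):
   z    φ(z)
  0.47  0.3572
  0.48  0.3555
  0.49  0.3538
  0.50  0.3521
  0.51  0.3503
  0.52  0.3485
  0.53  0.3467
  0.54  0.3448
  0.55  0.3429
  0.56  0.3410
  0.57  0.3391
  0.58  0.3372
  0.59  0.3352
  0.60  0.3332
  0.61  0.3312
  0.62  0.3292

σ√T = 0.46 × 0.5000 = 0.2300
d₁ = [ln(54/49) + (0.052 − 0.037 + 0.46²/2)·0.25] / 0.2300 = [0.0972 + 0.0302] / 0.2300 = 0.5538 which rounds to 0.55
√T = √0.25 = 0.5000
φ(d₁) = φ(0.55) = 0.3429
e^(−qT) = e^(−0.037·0.25) = 0.9908
vega = S·e^(−qT)·φ(d₁)·√T = 54·0.9908·0.3429·0.5000 = 9.1731
(Call and put vega coincide under Black-Scholes.)

9.17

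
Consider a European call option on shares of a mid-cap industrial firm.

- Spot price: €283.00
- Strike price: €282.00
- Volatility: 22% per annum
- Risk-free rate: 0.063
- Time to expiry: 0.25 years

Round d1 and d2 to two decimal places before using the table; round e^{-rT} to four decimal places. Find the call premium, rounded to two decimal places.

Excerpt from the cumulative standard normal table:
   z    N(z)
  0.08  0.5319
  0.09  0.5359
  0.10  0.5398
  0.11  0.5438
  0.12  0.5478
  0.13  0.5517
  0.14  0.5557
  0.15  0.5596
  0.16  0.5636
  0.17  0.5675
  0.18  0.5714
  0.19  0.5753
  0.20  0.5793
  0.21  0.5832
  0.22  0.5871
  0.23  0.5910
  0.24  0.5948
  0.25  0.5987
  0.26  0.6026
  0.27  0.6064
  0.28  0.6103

€15.18

σ√T = 0.22·√0.25 = 0.1100
d₁ = [ln(283/282) + (0.063 + ½·0.22²)·0.25] / (σ√T) = (0.0035 + 0.0218) / 0.1100 = 0.2304 ≈ 0.23
d₂ = 0.2304 − 0.1100 = 0.1204 ≈ 0.12
exp(−rT) = exp(−0.063·0.25) = 0.9844
N(d₁) = N(0.23) = 0.5910;  N(d₂) = N(0.12) = 0.5478
C = 283·0.5910 − 282·0.9844·0.5478 = 167.2530 − 152.0697 = 15.1833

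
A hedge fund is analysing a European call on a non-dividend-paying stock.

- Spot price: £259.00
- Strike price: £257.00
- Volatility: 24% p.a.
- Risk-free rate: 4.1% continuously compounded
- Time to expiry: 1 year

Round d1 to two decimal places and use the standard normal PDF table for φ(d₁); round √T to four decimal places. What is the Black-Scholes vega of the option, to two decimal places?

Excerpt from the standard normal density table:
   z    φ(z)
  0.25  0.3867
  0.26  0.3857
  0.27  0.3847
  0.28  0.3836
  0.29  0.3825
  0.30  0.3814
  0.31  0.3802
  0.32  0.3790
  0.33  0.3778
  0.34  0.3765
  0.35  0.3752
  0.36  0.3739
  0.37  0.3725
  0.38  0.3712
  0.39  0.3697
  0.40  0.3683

T = 1;  σ√T = 0.2400
d₁ = [ln(259/257) + (0.041 + 0.24²/2)·1] / 0.2400 = [0.0078 + 0.0698] / 0.2400 = 0.3231 ⇒ 0.32
√T = √1 = 1.0000
φ(d₁) = φ(0.32) = 0.3790
vega = S·φ(d₁)·√T = 259·0.3790·1.0000 = 98.1610

98.16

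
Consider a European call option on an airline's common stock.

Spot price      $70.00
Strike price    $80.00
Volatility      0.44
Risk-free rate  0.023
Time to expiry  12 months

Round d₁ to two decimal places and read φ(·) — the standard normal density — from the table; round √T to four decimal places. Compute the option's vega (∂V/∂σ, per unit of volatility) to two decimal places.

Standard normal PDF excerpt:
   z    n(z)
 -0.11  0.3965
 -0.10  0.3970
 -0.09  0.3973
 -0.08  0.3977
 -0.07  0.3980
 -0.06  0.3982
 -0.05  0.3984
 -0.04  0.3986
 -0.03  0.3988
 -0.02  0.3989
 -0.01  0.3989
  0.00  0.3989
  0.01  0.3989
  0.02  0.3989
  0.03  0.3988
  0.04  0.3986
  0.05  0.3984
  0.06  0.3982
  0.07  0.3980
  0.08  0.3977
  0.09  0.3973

27.92

σ√T = 0.44·√1 = 0.4400
d₁ = [ln(70/80) + (0.023 + 0.44²/2)·1] / 0.4400 = [-0.1335 + 0.1198] / 0.4400 = -0.0312 → -0.03
√T = √1 = 1.0000
φ(d₁) = φ(-0.03) = 0.3988
vega = S·φ(d₁)·√T = 70·0.3988·1.0000 = 27.9160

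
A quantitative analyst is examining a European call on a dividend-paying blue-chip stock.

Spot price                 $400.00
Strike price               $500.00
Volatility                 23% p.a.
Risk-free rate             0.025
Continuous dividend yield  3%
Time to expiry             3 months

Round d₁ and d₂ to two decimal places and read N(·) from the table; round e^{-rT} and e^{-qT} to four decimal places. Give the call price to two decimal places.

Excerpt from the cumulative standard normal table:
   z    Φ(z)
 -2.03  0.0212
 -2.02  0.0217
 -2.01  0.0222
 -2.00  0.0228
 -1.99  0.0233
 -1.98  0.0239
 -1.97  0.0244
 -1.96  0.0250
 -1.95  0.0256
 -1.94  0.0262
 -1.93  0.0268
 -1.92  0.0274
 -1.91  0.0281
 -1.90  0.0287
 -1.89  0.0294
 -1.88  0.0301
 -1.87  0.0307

σ√T = 0.23 × 0.5000 = 0.1150
d₁ = [ln(400/500) + (0.025 − 0.03 + 0.23²/2)·0.25] / 0.1150 = [-0.2231 + 0.0054] / 0.1150 = -1.8937 → -1.89
d₂ = d₁ − σ√T = -1.8937 − 0.1150 = -2.0087 → -2.01
exp(−qT) = exp(−0.03·0.25) = 0.9925;  exp(−rT) = exp(−0.025·0.25) = 0.9938
N(d₁) = N(-1.89) = 0.0294;  N(d₂) = N(-2.01) = 0.0222
C = 400·0.9925·0.0294 − 500·0.9938·0.0222 = 11.6718 − 11.0312 = 0.6406

$0.64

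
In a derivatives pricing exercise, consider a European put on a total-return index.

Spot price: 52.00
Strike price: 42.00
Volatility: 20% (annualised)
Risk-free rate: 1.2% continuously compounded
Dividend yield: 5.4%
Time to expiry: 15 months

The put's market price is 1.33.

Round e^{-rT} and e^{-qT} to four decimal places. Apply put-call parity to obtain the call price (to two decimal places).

e^(−qT) = e^(−0.054·1.25) = 0.9347;  e^(−rT) = e^(−0.012·1.25) = 0.9851
Put-call parity: C − P = S·e^(−qT) − K·e^(−rT) = 52·0.9347 − 42·0.9851 = 48.6044 − 41.3742 = 7.2302
C = P + (C − P) = 1.33 + (7.2302) = 8.5602

8.56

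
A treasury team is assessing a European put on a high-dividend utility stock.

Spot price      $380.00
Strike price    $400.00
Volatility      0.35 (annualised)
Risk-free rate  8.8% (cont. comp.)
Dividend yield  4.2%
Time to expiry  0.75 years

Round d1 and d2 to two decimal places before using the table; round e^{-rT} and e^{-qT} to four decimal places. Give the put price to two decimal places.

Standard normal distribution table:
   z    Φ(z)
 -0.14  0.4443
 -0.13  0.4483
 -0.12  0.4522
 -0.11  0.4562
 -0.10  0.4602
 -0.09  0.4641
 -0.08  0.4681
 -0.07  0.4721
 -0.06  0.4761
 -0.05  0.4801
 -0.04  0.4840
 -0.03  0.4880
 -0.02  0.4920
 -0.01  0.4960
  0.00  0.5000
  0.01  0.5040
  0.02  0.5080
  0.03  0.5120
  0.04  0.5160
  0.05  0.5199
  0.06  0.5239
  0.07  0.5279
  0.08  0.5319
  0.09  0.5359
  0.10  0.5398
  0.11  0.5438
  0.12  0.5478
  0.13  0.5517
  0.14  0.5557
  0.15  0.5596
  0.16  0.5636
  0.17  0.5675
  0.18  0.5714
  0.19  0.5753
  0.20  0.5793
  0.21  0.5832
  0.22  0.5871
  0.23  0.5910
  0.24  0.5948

$48.92

σ√T = 0.35·√0.75 = 0.3031
d₁ = [ln(380/400) + (0.088 − 0.042 + 0.35²/2)·0.75] / 0.3031 = [-0.0513 + 0.0804] / 0.3031 = 0.0962 ≈ 0.10
d₂ = d₁ − σ√T = 0.0962 − 0.3031 = -0.2070 ≈ -0.21
e^(−qT) = e^(−0.042·0.75) = 0.9690;  e^(−rT) = e^(−0.088·0.75) = 0.9361
N(−d₂) = N(0.21) = 0.5832;  N(−d₁) = N(-0.10) = 0.4602
P = 400·0.9361·0.5832 − 380·0.9690·0.4602 = 218.3734 − 169.4548 = 48.9186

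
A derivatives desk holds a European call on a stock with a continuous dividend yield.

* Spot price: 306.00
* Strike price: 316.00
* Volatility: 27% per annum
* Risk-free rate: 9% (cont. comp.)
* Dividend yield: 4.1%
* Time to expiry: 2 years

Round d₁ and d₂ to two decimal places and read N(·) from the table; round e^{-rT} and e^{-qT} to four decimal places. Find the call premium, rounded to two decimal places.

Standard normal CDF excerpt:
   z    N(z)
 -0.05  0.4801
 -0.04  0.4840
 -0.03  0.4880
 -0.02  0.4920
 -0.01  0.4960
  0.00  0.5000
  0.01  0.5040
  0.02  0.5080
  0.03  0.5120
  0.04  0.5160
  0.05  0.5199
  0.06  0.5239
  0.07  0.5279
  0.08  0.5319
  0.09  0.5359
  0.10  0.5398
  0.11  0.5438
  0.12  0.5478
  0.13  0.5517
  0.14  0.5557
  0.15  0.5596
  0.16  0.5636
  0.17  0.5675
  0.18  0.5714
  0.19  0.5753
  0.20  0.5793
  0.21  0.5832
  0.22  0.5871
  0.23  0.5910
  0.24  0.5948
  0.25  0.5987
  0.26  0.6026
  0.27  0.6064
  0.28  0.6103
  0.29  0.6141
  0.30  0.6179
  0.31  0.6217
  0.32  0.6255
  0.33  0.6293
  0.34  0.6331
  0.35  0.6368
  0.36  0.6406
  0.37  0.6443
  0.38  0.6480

σ√T = 0.27 × 1.4142 = 0.3818
d₁ = [ln(306/316) + (0.09 − 0.041 + 0.27²/2)·2] / 0.3818 = [-0.0322 + 0.1709] / 0.3818 = 0.3634 ≈ 0.36
d₂ = d₁ − σ√T = 0.3634 − 0.3818 = -0.0185 ≈ -0.02
e^(−qT) = e^(−0.041·2) = 0.9213;  e^(−rT) = e^(−0.09·2) = 0.8353
C = 306·0.9213·N(0.36) − 316·0.8353·N(-0.02) = 306·0.9213·0.6406 − 316·0.8353·0.4920 = 180.5965 − 129.8658 = 50.7308

50.73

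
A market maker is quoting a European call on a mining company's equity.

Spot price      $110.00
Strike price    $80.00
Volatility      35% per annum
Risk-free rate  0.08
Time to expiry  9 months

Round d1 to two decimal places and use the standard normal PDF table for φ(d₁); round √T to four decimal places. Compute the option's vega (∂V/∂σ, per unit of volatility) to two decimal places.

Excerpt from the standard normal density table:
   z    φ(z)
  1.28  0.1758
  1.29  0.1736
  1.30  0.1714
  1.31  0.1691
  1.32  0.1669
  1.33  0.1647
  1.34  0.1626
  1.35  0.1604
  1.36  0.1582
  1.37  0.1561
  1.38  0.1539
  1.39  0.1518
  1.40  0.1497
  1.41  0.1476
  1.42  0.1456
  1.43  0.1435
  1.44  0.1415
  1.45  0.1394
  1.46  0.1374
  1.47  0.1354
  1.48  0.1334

14.26

σ√T = 0.35·√0.75 = 0.3031
d₁ = [ln(110/80) + (0.08 + ½·0.35²)·0.75] / (σ√T) = (0.3185 + 0.1059) / 0.3031 = 1.4001 ⇒ 1.40
√T = √0.75 = 0.8660
φ(d₁) = φ(1.40) = 0.1497
vega = S·φ(d₁)·√T = 110·0.1497·0.8660 = 14.2604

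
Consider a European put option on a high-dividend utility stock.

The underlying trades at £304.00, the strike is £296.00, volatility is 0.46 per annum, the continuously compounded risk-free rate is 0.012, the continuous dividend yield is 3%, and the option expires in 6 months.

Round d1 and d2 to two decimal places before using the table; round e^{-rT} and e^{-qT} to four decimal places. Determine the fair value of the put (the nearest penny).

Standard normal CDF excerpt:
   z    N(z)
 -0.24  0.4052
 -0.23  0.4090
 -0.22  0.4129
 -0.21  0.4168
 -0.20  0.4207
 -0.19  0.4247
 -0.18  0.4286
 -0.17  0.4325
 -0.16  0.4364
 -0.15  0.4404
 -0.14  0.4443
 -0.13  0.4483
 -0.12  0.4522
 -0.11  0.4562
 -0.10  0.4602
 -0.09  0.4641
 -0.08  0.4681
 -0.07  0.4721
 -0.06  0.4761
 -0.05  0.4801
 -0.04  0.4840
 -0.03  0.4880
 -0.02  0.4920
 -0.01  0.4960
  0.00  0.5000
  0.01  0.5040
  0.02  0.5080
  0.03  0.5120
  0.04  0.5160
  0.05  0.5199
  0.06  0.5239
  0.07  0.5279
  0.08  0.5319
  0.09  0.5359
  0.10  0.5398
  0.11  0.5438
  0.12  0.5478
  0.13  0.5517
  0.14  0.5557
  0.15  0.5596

£36.35

T = 0.5;  σ√T = 0.3253
ln(S/K) + (r − q + σ²/2)T = ln(304/296) + (0.012 − 0.03 + 0.46²/2)·0.5 = 0.0267 + 0.0439 = 0.0706
d₁ = 0.0706 / 0.3253 = 0.2170 → 0.22
d₂ = d₁ − σ√T = 0.2170 − 0.3253 = -0.1083 → -0.11
e^(−qT) = e^(−0.03·0.5) = 0.9851;  e^(−rT) = e^(−0.012·0.5) = 0.9940
N(−d₂) = N(0.11) = 0.5438;  N(−d₁) = N(-0.22) = 0.4129
P = 296·0.9940·0.5438 − 304·0.9851·0.4129 = 159.9990 − 123.6513 = 36.3477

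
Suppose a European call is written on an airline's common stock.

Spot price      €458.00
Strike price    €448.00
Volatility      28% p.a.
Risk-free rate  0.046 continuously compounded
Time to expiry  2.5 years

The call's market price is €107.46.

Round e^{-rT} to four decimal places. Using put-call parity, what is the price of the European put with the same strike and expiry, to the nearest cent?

e^(−rT) = e^(−0.046·2.5) = 0.8914
Put-call parity: C − P = S − K·e^(−rT) = 458 − 448·0.8914 = 458 − 399.3472 = 58.6528
P = C − (C − P) = 107.46 − (58.6528) = 48.8072

€48.81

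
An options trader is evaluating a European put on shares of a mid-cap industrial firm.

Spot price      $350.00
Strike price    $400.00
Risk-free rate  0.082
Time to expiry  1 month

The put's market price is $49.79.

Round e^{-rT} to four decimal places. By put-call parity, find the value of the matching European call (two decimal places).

$2.51

exp(−rT) = exp(−0.082·0.08333) = 0.9932
Put-call parity: C − P = S − K·e^(−rT) = 350 − 400·0.9932 = 350 − 397.2800 = -47.2800
C = P + (C − P) = 49.79 + (-47.2800) = 2.5100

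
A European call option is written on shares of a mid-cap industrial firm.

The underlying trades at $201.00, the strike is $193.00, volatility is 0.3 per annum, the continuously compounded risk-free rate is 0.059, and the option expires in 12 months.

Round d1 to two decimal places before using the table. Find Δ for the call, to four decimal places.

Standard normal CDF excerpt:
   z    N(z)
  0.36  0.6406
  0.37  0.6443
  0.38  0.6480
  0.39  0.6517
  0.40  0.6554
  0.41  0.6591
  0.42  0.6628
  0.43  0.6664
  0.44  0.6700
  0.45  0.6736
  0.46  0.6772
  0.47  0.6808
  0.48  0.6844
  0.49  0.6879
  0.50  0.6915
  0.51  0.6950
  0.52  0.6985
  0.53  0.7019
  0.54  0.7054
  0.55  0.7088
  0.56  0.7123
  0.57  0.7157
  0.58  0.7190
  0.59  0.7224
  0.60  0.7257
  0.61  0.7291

0.6844

σ√T = 0.3 × 1.0000 = 0.3000
d₁ = [ln(201/193) + (0.059 + 0.3²/2)·1] / 0.3000 = [0.0406 + 0.1040] / 0.3000 = 0.4820 which rounds to 0.48
N(d₁) = N(0.48) = 0.6844
Δ_call = N(d₁) = 0.6844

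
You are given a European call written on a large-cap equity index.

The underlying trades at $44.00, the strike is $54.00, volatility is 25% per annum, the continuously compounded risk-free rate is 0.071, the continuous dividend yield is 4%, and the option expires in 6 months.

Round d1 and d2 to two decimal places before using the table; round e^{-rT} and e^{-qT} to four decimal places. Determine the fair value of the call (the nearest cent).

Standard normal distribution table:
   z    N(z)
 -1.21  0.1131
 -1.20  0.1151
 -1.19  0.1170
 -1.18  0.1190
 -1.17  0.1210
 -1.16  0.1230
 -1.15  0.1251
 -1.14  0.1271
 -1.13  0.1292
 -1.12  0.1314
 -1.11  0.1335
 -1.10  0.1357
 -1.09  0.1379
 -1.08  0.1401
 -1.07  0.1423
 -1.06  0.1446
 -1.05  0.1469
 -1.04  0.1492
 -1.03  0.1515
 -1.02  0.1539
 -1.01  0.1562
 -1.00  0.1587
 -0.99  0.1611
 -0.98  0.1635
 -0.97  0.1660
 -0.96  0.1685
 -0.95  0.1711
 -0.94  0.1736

σ√T = 0.25·√0.5 = 0.1768
ln(S/K) + (r − q + σ²/2)T = ln(44/54) + (0.071 − 0.04 + 0.25²/2)·0.5 = -0.2048 + 0.0311 = -0.1737
d₁ = -0.1737 / 0.1768 = -0.9824 ≈ -0.98
d₂ = d₁ − σ√T = -0.9824 − 0.1768 = -1.1592 ≈ -1.16
e^(−qT) = e^(−0.04·0.5) = 0.9802;  e^(−rT) = e^(−0.071·0.5) = 0.9651
N(d₁) = N(-0.98) = 0.1635;  N(d₂) = N(-1.16) = 0.1230
C = 44·0.9802·0.1635 − 54·0.9651·0.1230 = 7.0516 − 6.4102 = 0.6414

$0.64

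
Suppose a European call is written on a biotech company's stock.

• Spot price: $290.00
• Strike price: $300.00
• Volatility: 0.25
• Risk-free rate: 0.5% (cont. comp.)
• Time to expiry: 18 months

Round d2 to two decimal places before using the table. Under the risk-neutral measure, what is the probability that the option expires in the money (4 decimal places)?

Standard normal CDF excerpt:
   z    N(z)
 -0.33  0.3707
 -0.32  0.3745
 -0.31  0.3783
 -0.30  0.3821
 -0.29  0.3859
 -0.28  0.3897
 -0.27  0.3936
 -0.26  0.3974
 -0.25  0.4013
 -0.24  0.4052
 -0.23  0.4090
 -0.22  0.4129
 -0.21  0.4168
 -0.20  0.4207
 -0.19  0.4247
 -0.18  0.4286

0.4052

T = 1.5;  σ√T = 0.3062
d₁ = [ln(290/300) + (0.005 + ½·0.25²)·1.5] / (σ√T) = (-0.0339 + 0.0544) / 0.3062 = 0.0669 ⇒ 0.07
d₂ = 0.0669 − 0.3062 = -0.2393 ⇒ -0.24
Risk-neutral Pr[S_T > K] = N(d₂) = N(-0.24) = 0.4052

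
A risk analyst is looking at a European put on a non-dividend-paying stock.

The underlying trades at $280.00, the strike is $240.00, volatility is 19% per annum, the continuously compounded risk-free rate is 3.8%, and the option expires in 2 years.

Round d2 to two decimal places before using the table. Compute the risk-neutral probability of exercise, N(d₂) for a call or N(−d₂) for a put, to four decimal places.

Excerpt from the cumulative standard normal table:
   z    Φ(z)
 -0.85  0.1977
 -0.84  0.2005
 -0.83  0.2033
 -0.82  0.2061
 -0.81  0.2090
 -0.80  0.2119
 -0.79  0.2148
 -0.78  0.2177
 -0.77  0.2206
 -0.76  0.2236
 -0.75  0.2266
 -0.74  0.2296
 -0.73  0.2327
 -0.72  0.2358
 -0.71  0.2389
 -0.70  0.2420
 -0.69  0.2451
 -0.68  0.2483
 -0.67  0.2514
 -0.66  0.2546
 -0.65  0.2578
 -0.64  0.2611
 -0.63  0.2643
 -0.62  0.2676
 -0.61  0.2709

0.2358

σ√T = 0.19 × 1.4142 = 0.2687
d₁ = [ln(280/240) + (0.038 + 0.19²/2)·2] / 0.2687 = [0.1542 + 0.1121] / 0.2687 = 0.9909 which rounds to 0.99
d₂ = d₁ − σ√T = 0.9909 − 0.2687 = 0.7222 which rounds to 0.72
Pr(exercise) under Q = N(−d₂) = N(-0.72) = 0.2358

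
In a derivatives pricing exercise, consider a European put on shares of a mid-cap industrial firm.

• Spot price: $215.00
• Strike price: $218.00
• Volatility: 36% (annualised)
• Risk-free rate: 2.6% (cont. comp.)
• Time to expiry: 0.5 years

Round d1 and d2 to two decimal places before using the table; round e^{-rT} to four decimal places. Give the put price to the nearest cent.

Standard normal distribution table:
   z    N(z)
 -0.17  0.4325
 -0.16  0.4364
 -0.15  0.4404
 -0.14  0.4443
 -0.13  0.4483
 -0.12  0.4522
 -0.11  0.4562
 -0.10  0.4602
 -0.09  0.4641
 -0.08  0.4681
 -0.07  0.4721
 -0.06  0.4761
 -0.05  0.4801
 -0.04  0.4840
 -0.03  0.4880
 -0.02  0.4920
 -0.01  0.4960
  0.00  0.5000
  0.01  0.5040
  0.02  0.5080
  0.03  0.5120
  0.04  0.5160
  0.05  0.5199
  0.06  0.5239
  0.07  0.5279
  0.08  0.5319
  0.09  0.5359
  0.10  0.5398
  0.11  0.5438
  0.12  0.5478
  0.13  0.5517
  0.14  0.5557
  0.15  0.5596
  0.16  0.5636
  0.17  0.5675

$21.50

σ√T = 0.36·√0.5 = 0.2546
ln(S/K) + (r + σ²/2)T = ln(215/218) + (0.026 + 0.36²/2)·0.5 = -0.0139 + 0.0454 = 0.0315
d₁ = 0.0315 / 0.2546 = 0.1239 → 0.12
d₂ = d₁ − σ√T = 0.1239 − 0.2546 = -0.1306 → -0.13
e^(−rT) = e^(−0.026·0.5) = 0.9871
N(−d₂) = N(0.13) = 0.5517;  N(−d₁) = N(-0.12) = 0.4522
P = 218·0.9871·0.5517 − 215·0.4522 = 118.7191 − 97.2230 = 21.4961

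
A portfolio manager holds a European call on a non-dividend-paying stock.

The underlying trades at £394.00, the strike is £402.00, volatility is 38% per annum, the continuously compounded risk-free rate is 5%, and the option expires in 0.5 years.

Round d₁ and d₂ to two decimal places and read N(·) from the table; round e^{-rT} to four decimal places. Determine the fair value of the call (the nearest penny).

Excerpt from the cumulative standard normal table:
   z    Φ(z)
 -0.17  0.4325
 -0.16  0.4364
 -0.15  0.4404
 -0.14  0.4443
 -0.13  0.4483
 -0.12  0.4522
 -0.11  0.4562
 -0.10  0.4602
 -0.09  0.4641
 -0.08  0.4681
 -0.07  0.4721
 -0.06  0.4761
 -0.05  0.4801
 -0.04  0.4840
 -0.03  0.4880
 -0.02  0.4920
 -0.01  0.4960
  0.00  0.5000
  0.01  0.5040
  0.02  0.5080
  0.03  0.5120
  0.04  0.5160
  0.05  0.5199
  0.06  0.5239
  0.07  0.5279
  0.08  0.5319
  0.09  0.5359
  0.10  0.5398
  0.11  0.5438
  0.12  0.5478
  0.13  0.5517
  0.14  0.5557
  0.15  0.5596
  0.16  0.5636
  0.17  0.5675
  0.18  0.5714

£43.19

σ√T = 0.38·√0.5 = 0.2687
d₁ = [ln(394/402) + (0.05 + ½·0.38²)·0.5] / (σ√T) = (-0.0201 + 0.0611) / 0.2687 = 0.1526 → 0.15
d₂ = 0.1526 − 0.2687 = -0.1161 → -0.12
e^(−rT) = e^(−0.05·0.5) = 0.9753
C = 394·N(0.15) − 402·0.9753·N(-0.12) = 394·0.5596 − 402·0.9753·0.4522 = 220.4824 − 177.2943 = 43.1881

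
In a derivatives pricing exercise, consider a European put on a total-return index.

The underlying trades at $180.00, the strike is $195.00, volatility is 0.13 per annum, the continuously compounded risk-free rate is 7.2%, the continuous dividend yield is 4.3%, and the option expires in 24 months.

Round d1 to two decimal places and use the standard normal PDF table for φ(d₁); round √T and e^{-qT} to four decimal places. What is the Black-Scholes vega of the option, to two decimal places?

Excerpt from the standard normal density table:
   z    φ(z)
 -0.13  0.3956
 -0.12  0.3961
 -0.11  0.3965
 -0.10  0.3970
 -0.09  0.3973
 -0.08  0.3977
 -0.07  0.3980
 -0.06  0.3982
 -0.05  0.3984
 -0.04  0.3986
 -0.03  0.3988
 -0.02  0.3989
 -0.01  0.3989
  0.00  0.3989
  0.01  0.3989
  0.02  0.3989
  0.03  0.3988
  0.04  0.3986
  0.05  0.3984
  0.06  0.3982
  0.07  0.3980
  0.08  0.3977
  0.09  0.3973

93.15

σ√T = 0.13·√2 = 0.1838
ln(S/K) + (r − q + σ²/2)T = ln(180/195) + (0.072 − 0.043 + 0.13²/2)·2 = -0.0800 + 0.0749 = -0.0051
d₁ = -0.0051 / 0.1838 = -0.0280 ≈ -0.03
√T = √2 = 1.4142
φ(d₁) = φ(-0.03) = 0.3988
exp(−qT) = exp(−0.043·2) = 0.9176
vega = S·exp(−qT)·φ(d₁)·√T = 180·0.9176·0.3988·1.4142 = 93.1519
(Vega is the same for a European call and put with the same parameters.)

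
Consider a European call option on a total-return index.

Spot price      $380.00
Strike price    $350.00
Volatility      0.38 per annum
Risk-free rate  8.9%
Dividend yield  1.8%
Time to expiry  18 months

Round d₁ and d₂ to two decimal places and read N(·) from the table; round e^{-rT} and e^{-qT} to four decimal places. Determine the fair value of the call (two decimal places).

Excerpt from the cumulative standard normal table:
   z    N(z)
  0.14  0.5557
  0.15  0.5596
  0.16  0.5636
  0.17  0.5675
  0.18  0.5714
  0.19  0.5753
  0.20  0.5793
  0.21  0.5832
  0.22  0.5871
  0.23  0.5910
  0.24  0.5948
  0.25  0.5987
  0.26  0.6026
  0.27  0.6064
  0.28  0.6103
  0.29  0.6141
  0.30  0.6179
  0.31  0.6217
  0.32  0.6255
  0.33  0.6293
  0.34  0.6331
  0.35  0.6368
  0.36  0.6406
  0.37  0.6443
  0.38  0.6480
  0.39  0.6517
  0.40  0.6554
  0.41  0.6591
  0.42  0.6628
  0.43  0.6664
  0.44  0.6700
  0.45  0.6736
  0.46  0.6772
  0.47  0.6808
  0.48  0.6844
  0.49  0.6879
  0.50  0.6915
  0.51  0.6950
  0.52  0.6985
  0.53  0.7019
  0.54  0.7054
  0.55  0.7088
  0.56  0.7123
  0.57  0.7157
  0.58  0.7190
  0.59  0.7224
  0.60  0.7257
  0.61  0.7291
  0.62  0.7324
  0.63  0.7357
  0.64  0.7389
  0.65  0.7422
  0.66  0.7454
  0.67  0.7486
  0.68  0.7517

$99.52

σ√T = 0.38 × 1.2247 = 0.4654
d₁ = [ln(380/350) + (0.089 − 0.018 + ½·0.38²)·1.5] / (σ√T) = (0.0822 + 0.2148) / 0.4654 = 0.6382 ⇒ 0.64
d₂ = 0.6382 − 0.4654 = 0.1728 ⇒ 0.17
exp(−qT) = exp(−0.018·1.5) = 0.9734;  exp(−rT) = exp(−0.089·1.5) = 0.8750
N(d₁) = N(0.64) = 0.7389;  N(d₂) = N(0.17) = 0.5675
C = 380·0.9734·0.7389 − 350·0.8750·0.5675 = 273.3132 − 173.7969 = 99.5163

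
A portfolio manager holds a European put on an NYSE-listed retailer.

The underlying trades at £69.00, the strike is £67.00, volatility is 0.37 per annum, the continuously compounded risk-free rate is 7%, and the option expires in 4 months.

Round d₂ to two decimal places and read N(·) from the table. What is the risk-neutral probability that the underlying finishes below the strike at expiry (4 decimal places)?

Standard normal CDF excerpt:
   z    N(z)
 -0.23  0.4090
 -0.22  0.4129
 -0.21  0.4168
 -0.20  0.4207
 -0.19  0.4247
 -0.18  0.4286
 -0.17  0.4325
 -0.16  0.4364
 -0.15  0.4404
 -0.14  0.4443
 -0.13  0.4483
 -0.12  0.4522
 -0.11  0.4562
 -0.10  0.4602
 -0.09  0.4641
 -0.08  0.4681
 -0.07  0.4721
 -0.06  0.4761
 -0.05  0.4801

0.4443

σ√T = 0.37·√0.3333 = 0.2136
d₁ = [ln(69/67) + (0.07 + 0.37²/2)·0.3333] / 0.2136 = [0.0294 + 0.0462] / 0.2136 = 0.3537 ⇒ 0.35
d₂ = d₁ − σ√T = 0.3537 − 0.2136 = 0.1401 ⇒ 0.14
Risk-neutral Pr[S_T < K] = N(−d₂) = N(-0.14) = 0.4443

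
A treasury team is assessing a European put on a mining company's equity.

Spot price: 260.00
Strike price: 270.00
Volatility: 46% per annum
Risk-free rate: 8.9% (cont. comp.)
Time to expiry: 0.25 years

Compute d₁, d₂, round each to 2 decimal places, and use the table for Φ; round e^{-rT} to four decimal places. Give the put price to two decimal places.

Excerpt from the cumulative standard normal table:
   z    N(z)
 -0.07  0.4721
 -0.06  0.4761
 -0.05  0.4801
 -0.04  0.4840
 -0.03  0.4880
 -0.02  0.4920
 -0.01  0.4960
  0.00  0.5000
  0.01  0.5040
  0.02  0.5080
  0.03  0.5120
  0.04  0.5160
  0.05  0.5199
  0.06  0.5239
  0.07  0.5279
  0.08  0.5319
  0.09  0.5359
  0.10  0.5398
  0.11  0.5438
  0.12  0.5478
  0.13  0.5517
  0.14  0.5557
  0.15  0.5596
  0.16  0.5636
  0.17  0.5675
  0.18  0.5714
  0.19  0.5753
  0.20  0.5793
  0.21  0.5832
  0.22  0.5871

T = 0.25;  σ√T = 0.2300
ln(S/K) + (r + σ²/2)T = ln(260/270) + (0.089 + 0.46²/2)·0.25 = -0.0377 + 0.0487 = 0.0110
d₁ = 0.0110 / 0.2300 = 0.0477 ≈ 0.05
d₂ = d₁ − σ√T = 0.0477 − 0.2300 = -0.1823 ≈ -0.18
exp(−rT) = exp(−0.089·0.25) = 0.9780
N(−d₂) = N(0.18) = 0.5714;  N(−d₁) = N(-0.05) = 0.4801
P = 270·0.9780·0.5714 − 260·0.4801 = 150.8839 − 124.8260 = 26.0579

26.06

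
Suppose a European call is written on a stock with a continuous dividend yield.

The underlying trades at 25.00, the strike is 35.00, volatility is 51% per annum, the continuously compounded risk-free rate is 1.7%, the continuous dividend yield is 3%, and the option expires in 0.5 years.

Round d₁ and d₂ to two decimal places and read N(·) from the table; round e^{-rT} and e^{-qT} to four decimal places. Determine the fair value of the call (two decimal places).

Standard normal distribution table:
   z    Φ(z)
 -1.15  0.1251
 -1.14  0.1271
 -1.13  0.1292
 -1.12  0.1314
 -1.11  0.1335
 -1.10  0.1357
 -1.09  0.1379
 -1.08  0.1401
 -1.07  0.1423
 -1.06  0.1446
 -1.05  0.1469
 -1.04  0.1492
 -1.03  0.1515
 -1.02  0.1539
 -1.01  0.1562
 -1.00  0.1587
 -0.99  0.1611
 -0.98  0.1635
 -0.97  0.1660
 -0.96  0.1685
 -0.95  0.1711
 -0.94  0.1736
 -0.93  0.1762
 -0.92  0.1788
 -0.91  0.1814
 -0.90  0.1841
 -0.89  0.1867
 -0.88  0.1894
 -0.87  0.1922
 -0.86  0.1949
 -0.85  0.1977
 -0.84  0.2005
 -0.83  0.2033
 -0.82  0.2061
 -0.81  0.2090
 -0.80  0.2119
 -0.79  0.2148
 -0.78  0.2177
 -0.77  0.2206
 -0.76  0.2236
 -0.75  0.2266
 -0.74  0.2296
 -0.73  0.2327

0.95

σ√T = 0.51·√0.5 = 0.3606
d₁ = [ln(25/35) + (0.017 − 0.03 + ½·0.51²)·0.5] / (σ√T) = (-0.3365 + 0.0585) / 0.3606 = -0.7707 ≈ -0.77
d₂ = -0.7707 − 0.3606 = -1.1314 ≈ -1.13
e^(−qT) = e^(−0.03·0.5) = 0.9851;  e^(−rT) = e^(−0.017·0.5) = 0.9915
N(d₁) = N(-0.77) = 0.2206;  N(d₂) = N(-1.13) = 0.1292
C = 25·0.9851·0.2206 − 35·0.9915·0.1292 = 5.4328 − 4.4836 = 0.9493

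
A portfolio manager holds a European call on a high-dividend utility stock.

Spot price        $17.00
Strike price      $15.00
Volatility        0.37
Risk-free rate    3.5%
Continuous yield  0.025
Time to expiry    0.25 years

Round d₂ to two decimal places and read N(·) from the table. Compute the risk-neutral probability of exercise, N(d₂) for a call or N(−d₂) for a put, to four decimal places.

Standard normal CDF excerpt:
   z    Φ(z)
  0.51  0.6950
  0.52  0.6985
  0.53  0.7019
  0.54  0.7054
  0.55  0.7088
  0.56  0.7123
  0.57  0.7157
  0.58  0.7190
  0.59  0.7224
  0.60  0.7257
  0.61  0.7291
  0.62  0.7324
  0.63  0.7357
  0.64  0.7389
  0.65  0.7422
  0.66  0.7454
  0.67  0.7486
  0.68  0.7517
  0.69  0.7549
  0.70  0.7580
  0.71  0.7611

0.7257

σ√T = 0.37·√0.25 = 0.1850
d₁ = [ln(17/15) + (0.035 − 0.025 + ½·0.37²)·0.25] / (σ√T) = (0.1252 + 0.0196) / 0.1850 = 0.7826 ≈ 0.78
d₂ = 0.7826 − 0.1850 = 0.5976 ≈ 0.60
Pr(exercise) under Q = N(d₂) = 0.7257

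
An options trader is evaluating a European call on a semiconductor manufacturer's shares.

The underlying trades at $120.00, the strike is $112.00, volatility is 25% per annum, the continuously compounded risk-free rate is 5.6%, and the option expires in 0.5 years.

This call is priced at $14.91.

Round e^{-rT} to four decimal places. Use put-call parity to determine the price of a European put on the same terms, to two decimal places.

$3.82

e^(−rT) = e^(−0.056·0.5) = 0.9724
Put-call parity: C − P = S − K·e^(−rT) = 120 − 112·0.9724 = 120 − 108.9088 = 11.0912
P = C − (C − P) = 14.91 − (11.0912) = 3.8188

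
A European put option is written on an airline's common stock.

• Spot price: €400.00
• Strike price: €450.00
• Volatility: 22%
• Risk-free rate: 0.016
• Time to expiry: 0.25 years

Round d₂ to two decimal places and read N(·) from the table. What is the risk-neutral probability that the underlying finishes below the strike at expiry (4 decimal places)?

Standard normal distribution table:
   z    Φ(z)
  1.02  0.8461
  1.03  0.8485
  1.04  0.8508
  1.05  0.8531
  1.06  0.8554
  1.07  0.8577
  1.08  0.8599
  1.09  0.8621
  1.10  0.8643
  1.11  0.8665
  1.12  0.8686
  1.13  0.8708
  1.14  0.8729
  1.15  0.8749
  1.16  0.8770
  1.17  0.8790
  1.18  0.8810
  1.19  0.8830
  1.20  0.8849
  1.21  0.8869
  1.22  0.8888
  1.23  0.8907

σ√T = 0.22·√0.25 = 0.1100
d₁ = [ln(400/450) + (0.016 + ½·0.22²)·0.25] / (σ√T) = (-0.1178 + 0.0100) / 0.1100 = -0.9794 → -0.98
d₂ = -0.9794 − 0.1100 = -1.0894 → -1.09
Pr(exercise) under Q = N(−d₂) = N(1.09) = 0.8621

0.8621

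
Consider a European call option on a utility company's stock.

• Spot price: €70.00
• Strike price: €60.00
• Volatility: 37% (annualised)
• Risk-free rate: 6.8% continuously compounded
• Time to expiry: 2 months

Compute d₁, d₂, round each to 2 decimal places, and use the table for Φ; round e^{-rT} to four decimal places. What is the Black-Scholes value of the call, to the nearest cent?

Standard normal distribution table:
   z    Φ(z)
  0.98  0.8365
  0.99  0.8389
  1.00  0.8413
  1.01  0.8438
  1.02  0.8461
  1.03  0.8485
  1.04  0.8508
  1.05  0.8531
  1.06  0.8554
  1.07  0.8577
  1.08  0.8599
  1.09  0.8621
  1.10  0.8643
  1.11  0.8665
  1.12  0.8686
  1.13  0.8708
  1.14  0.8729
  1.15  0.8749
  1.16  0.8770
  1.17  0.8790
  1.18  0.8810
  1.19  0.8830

T = 0.1667;  σ√T = 0.1511
d₁ = [ln(70/60) + (0.068 + 0.37²/2)·0.1667] / 0.1511 = [0.1542 + 0.0227] / 0.1511 = 1.1711 ⇒ 1.17
d₂ = d₁ − σ√T = 1.1711 − 0.1511 = 1.0200 ⇒ 1.02
exp(−rT) = exp(−0.068·0.1667) = 0.9887
C = 70·N(1.17) − 60·0.9887·N(1.02) = 70·0.8790 − 60·0.9887·0.8461 = 61.5300 − 50.1923 = 11.3377

€11.34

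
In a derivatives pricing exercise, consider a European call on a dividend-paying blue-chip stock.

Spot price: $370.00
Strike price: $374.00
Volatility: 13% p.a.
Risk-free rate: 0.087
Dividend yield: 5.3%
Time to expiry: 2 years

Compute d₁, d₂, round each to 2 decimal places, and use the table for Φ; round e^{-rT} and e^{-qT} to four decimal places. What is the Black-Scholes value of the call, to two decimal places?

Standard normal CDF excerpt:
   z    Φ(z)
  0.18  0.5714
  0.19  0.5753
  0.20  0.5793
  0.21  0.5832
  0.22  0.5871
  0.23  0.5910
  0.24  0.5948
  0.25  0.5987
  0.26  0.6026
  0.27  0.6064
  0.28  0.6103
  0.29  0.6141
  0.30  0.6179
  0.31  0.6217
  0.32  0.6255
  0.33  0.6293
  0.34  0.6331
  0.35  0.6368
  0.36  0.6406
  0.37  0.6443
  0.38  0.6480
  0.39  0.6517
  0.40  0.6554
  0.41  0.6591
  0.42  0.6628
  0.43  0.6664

σ√T = 0.13·√2 = 0.1838
ln(S/K) + (r − q + σ²/2)T = ln(370/374) + (0.087 − 0.053 + 0.13²/2)·2 = -0.0108 + 0.0849 = 0.0741
d₁ = 0.0741 / 0.1838 = 0.4033 ≈ 0.40
d₂ = d₁ − σ√T = 0.4033 − 0.1838 = 0.2195 ≈ 0.22
exp(−qT) = exp(−0.053·2) = 0.8994;  exp(−rT) = exp(−0.087·2) = 0.8403
C = 370·0.8994·N(0.40) − 374·0.8403·N(0.22) = 370·0.8994·0.6554 − 374·0.8403·0.5871 = 218.1027 − 184.5092 = 33.5935

$33.59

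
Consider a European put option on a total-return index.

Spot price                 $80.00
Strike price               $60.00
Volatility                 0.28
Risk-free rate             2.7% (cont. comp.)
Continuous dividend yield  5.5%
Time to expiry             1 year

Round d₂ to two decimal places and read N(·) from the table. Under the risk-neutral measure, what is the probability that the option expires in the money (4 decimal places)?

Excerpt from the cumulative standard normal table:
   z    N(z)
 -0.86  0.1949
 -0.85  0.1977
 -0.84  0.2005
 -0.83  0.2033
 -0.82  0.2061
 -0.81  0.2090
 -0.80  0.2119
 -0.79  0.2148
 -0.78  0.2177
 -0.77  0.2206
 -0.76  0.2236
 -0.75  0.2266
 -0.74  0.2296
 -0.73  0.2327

0.2148

σ√T = 0.28 × 1.0000 = 0.2800
d₁ = [ln(80/60) + (0.027 − 0.055 + ½·0.28²)·1] / (σ√T) = (0.2877 + 0.0112) / 0.2800 = 1.0674 which rounds to 1.07
d₂ = 1.0674 − 0.2800 = 0.7874 which rounds to 0.79
Pr(exercise) under Q = N(−d₂) = N(-0.79) = 0.2148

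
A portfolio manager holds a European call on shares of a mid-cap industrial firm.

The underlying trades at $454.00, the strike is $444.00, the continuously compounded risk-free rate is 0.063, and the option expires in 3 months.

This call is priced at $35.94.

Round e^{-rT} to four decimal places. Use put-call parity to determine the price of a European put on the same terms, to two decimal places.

$19.01

e^(−rT) = e^(−0.063·0.25) = 0.9844
Put-call parity: C − P = S − K·e^(−rT) = 454 − 444·0.9844 = 454 − 437.0736 = 16.9264
P = C − (C − P) = 35.94 − (16.9264) = 19.0136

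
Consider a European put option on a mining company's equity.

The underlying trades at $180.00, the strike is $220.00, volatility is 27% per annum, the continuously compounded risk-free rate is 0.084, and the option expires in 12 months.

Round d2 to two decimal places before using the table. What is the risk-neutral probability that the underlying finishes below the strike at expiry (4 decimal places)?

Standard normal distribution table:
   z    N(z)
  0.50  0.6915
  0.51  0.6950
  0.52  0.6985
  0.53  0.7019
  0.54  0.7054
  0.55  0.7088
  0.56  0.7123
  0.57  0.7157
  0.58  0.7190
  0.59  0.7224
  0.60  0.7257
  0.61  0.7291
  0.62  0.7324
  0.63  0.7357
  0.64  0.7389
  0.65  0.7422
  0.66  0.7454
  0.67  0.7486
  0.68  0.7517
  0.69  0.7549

0.7157

σ√T = 0.27 × 1.0000 = 0.2700
ln(S/K) + (r + σ²/2)T = ln(180/220) + (0.084 + 0.27²/2)·1 = -0.2007 + 0.1205 = -0.0802
d₁ = -0.0802 / 0.2700 = -0.2971 ⇒ -0.30
d₂ = d₁ − σ√T = -0.2971 − 0.2700 = -0.5671 ⇒ -0.57
Risk-neutral Pr[S_T < K] = N(−d₂) = N(0.57) = 0.7157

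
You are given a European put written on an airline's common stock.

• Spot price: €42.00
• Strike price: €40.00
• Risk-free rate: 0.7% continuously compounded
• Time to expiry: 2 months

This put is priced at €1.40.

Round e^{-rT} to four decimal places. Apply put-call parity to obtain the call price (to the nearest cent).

e^(−rT) = e^(−0.007·0.1667) = 0.9988
Put-call parity: C − P = S − K·e^(−rT) = 42 − 40·0.9988 = 42 − 39.9520 = 2.0480
C = P + (C − P) = 1.40 + (2.0480) = 3.4480

€3.45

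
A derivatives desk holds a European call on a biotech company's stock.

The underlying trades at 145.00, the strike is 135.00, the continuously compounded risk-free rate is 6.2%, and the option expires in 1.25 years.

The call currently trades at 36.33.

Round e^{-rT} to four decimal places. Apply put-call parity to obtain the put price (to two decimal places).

16.26

exp(−rT) = exp(−0.062·1.25) = 0.9254
Put-call parity: C − P = S − K·e^(−rT) = 145 − 135·0.9254 = 145 − 124.9290 = 20.0710
P = C − (C − P) = 36.33 − (20.0710) = 16.2590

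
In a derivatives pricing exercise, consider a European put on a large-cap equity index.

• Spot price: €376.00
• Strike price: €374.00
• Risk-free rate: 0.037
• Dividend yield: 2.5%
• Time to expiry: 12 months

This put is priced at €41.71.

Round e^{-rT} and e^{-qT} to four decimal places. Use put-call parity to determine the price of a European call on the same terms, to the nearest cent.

e^(−qT) = e^(−0.025·1) = 0.9753;  e^(−rT) = e^(−0.037·1) = 0.9637
Put-call parity: C − P = S·e^(−qT) − K·e^(−rT) = 376·0.9753 − 374·0.9637 = 366.7128 − 360.4238 = 6.2890
C = P + (C − P) = 41.71 + (6.2890) = 47.9990

€48.00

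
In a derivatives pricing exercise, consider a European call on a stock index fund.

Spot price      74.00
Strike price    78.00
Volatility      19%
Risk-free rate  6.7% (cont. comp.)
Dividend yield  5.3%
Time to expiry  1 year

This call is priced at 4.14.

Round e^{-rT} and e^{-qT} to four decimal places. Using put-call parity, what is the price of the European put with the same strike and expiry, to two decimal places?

e^(−qT) = e^(−0.053·1) = 0.9484;  e^(−rT) = e^(−0.067·1) = 0.9352
Put-call parity: C − P = S·e^(−qT) − K·e^(−rT) = 74·0.9484 − 78·0.9352 = 70.1816 − 72.9456 = -2.7640
P = C − (C − P) = 4.14 − (-2.7640) = 6.9040

6.90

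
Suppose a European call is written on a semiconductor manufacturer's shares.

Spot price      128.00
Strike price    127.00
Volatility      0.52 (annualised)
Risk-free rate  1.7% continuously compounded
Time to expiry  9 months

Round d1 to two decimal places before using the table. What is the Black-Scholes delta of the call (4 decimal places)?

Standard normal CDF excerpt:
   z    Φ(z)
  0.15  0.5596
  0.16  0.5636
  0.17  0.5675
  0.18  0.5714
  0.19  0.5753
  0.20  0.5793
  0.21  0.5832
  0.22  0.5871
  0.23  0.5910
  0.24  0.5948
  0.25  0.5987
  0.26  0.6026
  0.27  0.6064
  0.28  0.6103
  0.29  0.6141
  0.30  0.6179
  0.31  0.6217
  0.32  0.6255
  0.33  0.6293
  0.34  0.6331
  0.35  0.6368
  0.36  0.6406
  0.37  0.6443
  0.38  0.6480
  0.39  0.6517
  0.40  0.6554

0.6064

T = 0.75;  σ√T = 0.4503
d₁ = [ln(128/127) + (0.017 + 0.52²/2)·0.75] / 0.4503 = [0.0078 + 0.1142] / 0.4503 = 0.2709 which rounds to 0.27
N(d₁) = N(0.27) = 0.6064
Δ_call = N(d₁) = 0.6064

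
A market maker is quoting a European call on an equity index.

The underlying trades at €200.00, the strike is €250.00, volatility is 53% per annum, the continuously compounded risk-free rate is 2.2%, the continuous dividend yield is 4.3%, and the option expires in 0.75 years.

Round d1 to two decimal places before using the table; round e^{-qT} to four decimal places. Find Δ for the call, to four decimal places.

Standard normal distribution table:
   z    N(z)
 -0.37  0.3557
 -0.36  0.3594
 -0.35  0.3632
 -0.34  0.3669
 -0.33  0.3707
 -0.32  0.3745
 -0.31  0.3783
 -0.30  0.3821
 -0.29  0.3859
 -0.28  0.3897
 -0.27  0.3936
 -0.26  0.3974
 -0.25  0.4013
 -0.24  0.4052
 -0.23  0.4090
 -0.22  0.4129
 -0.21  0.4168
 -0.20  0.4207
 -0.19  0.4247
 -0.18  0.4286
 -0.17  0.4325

σ√T = 0.53 × 0.8660 = 0.4590
d₁ = [ln(200/250) + (0.022 − 0.043 + ½·0.53²)·0.75] / (σ√T) = (-0.2231 + 0.0896) / 0.4590 = -0.2910 which rounds to -0.29
N(d₁) = N(-0.29) = 0.3859
Δ_call = exp(−qT)·N(d₁) = 0.9683·0.3859 = 0.3737

0.3737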